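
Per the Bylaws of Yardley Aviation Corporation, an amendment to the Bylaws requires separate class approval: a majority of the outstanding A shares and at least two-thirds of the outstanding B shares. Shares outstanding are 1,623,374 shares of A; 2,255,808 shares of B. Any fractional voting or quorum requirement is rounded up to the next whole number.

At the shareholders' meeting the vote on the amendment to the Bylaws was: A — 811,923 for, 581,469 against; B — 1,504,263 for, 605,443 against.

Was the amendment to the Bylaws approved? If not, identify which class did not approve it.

Approved — every class gave the required vote.

A: a majority of 1623374 is 811688; 811,688 required, 811,923 in favor — approved.
B: 2/3 of 2255808 = 1503872; 1,503,872 required, 1,504,263 in favor — approved.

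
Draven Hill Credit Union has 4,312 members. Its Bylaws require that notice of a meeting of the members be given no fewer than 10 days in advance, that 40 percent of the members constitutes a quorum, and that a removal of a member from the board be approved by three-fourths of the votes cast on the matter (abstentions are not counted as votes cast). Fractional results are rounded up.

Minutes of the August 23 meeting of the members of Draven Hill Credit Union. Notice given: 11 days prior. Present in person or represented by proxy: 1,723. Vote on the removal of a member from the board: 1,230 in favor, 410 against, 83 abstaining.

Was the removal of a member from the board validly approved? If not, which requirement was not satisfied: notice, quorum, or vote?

Notice: 11 days given; 10 required. Satisfied.
Quorum: 40% of 4,312 = 1,724.80, rounded up to 1,725; 1,723 present. Not satisfied.
Vote: requires three-fourths of the votes cast (1,723 − 83 abstaining = 1,640); 3/4 of 1640 = 1230, so 1,230 needed; 1,230 in favor. Satisfied.

Invalid — quorum requirement not satisfied.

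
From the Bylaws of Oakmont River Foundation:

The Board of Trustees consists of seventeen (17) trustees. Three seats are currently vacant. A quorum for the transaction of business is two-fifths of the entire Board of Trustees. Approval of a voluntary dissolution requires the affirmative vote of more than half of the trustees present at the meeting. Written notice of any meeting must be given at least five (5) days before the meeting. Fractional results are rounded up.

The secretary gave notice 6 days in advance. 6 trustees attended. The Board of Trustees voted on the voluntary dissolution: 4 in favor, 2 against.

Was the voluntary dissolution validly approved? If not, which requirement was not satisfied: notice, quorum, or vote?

Invalid — quorum requirement not satisfied.

Notice: 6 days given; 5 required (6 ≥ 5). Satisfied.
Quorum: 6 present; quorum is 7. Not satisfied.
Vote: the voluntary dissolution requires a majority of the trustees present (6). A majority of 6 is 4, so 4 affirmative votes are needed; 4 voted in favor. Satisfied. (Moot — without a quorum no business can be validly transacted.)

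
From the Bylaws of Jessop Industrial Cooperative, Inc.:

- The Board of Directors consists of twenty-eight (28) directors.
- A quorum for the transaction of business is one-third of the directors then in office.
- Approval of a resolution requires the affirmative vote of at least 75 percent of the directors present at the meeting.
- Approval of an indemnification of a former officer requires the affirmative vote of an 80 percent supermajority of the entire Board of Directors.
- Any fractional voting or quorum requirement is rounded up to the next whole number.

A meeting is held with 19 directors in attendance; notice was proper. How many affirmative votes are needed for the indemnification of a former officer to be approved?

23

The indemnification of a former officer requires four-fifths of the entire Board of Directors (28).
4/5 of 28 = 22.40, rounded up to 23.
(Only 19 can vote, so the indemnification of a former officer cannot pass at this meeting, but the required vote is still 23.)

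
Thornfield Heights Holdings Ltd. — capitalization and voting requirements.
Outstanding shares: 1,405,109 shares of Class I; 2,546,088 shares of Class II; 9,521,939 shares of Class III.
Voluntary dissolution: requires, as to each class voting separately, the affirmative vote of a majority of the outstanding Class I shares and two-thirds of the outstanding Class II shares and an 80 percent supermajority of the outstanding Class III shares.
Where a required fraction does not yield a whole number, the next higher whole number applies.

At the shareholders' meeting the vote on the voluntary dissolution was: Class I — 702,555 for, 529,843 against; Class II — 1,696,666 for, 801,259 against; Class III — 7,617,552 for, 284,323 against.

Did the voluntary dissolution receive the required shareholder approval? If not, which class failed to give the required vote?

Class I: a majority of 1405109 is 702555; 702,555 required, 702,555 in favor — approved.
Class II: 2/3 of 2546088 = 1697392; 1,697,392 required, 1,696,666 in favor — not approved.
Class III: 4/5 of 9521939 = 7617551.20, rounded up to 7617552; 7,617,552 required, 7,617,552 in favor — approved.

Not approved — the Class II shares did not give the required vote.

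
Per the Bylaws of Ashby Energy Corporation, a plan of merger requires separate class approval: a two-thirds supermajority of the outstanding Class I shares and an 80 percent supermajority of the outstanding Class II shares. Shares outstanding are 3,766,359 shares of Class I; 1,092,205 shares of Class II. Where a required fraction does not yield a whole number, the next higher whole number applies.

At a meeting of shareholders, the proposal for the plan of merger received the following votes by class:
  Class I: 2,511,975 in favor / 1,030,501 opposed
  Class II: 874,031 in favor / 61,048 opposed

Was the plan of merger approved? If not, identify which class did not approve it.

Approved — every class gave the required vote.

Class I: 2/3 of 3766359 = 2510906; 2,510,906 required, 2,511,975 in favor — approved.
Class II: 4/5 of 1092205 = 873764; 873,764 required, 874,031 in favor — approved.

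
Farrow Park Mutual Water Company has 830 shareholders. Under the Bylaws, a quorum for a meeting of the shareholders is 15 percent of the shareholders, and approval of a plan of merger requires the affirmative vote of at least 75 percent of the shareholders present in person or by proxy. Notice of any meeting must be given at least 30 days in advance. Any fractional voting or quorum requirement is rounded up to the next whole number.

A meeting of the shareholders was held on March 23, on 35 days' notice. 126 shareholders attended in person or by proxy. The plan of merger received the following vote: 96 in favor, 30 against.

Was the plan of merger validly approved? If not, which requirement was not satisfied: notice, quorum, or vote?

Notice: 35 days given; 30 required. Satisfied.
Quorum: 15% of 830 = 124.50, rounded up to 125; 126 present. Satisfied.
Vote: requires three-fourths of those present (126); 3/4 of 126 = 94.50, rounded up to 95, so 95 needed; 96 in favor. Satisfied.

Valid — all requirements satisfied.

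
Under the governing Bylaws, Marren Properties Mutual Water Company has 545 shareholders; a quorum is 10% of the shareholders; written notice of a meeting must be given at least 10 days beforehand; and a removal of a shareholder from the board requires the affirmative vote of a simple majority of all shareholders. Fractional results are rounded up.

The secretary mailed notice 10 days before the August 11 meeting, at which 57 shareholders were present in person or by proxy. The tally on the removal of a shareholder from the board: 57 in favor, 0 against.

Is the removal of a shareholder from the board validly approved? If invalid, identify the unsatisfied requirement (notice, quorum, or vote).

Invalid — vote requirement not satisfied.

Notice: 10 days given; 10 required. Satisfied.
Quorum: 10% of 545 = 54.50, rounded up to 55; 57 present. Satisfied.
Vote: requires a majority of all shareholders (545); a majority of 545 is 273, so 273 needed; 57 in favor. Not satisfied.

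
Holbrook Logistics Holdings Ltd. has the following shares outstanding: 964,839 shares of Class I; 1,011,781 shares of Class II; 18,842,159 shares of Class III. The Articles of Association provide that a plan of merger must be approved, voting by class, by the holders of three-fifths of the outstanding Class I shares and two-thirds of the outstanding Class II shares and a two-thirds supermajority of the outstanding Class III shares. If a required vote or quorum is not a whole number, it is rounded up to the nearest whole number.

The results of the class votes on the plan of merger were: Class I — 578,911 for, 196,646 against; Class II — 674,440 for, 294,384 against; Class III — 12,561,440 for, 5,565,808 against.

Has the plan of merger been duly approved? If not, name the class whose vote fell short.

Not approved — the Class II shares did not give the required vote.

Class I: 3/5 of 964839 = 578903.40, rounded up to 578904; 578,904 required, 578,911 in favor — approved.
Class II: 2/3 of 1011781 = 674520.67, rounded up to 674521; 674,521 required, 674,440 in favor — not approved.
Class III: 2/3 of 18842159 = 12561439.33, rounded up to 12561440; 12,561,440 required, 12,561,440 in favor — approved.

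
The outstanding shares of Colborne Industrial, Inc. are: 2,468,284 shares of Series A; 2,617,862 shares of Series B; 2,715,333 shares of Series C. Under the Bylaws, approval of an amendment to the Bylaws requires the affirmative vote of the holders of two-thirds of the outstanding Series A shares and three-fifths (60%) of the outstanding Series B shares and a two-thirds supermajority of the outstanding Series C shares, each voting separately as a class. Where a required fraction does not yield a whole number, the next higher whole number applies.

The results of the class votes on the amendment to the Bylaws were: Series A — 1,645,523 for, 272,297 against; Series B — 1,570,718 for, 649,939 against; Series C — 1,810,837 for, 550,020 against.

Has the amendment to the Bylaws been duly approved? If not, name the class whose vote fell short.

Approved — every class gave the required vote.

Series A: 2/3 of 2468284 = 1645522.67, rounded up to 1645523; 1,645,523 required, 1,645,523 in favor — approved.
Series B: 3/5 of 2617862 = 1570717.20, rounded up to 1570718; 1,570,718 required, 1,570,718 in favor — approved.
Series C: 2/3 of 2715333 = 1810222; 1,810,222 required, 1,810,837 in favor — approved.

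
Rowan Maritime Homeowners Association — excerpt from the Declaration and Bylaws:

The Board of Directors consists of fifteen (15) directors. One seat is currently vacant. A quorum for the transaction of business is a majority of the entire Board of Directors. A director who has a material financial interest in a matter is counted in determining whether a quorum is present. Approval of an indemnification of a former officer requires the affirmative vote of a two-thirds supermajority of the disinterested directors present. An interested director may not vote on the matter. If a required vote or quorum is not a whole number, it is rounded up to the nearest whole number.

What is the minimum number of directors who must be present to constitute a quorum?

A majority of 15 is 8.

8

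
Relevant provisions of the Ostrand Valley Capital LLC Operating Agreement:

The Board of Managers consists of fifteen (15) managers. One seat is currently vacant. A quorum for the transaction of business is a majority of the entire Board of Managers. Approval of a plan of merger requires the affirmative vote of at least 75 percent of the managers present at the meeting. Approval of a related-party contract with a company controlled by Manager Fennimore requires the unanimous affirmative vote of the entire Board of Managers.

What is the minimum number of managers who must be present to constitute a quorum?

8

A majority of 15 is 8.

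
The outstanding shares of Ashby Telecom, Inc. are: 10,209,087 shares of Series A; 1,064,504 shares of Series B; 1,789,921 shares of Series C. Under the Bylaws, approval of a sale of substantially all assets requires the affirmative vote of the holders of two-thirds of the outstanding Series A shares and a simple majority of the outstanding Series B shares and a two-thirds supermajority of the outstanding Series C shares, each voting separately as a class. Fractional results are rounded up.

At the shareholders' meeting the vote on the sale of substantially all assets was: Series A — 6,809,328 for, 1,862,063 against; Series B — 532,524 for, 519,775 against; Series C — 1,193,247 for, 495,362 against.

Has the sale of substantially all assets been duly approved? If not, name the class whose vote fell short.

Series A: 2/3 of 10209087 = 6806058; 6,806,058 required, 6,809,328 in favor — approved.
Series B: a majority of 1064504 is 532253; 532,253 required, 532,524 in favor — approved.
Series C: 2/3 of 1789921 = 1193280.67, rounded up to 1193281; 1,193,281 required, 1,193,247 in favor — not approved.

Not approved — the Series C shares did not give the required vote.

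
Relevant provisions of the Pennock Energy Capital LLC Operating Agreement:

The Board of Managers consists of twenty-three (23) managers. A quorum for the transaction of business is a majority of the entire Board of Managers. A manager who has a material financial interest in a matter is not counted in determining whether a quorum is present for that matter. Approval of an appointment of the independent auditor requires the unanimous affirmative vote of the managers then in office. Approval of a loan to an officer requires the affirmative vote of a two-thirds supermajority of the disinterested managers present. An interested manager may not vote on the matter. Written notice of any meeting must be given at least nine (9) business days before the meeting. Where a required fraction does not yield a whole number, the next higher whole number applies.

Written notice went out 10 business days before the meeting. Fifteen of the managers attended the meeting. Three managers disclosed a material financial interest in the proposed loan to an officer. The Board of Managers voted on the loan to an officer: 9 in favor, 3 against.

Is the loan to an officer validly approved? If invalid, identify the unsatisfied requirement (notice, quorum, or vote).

Valid — all requirements satisfied.

Notice: 10 business days given; 9 required (10 ≥ 9). Satisfied.
Quorum: 15 present, but the 3 interested managers do not count, leaving 12. Quorum is 12. Satisfied.
Vote: the loan to an officer requires two-thirds of the disinterested managers present (15 − 3 = 12). 2/3 of 12 = 8, so 8 affirmative votes are needed; 9 voted in favor. Satisfied.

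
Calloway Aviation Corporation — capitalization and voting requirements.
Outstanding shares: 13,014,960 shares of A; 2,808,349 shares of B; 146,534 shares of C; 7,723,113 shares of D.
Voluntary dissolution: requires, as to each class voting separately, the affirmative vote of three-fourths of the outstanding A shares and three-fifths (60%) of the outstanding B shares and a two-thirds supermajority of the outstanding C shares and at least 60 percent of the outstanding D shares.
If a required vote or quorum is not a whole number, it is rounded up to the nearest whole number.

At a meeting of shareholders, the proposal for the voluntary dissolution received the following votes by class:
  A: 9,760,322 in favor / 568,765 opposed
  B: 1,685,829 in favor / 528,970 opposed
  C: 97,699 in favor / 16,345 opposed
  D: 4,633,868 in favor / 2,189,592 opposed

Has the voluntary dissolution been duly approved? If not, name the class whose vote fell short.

A: 3/4 of 13014960 = 9761220; 9,761,220 required, 9,760,322 in favor — not approved.
B: 3/5 of 2808349 = 1685009.40, rounded up to 1685010; 1,685,010 required, 1,685,829 in favor — approved.
C: 2/3 of 146534 = 97689.33, rounded up to 97690; 97,690 required, 97,699 in favor — approved.
D: 3/5 of 7723113 = 4633867.80, rounded up to 4633868; 4,633,868 required, 4,633,868 in favor — approved.

Not approved — the A shares did not give the required vote.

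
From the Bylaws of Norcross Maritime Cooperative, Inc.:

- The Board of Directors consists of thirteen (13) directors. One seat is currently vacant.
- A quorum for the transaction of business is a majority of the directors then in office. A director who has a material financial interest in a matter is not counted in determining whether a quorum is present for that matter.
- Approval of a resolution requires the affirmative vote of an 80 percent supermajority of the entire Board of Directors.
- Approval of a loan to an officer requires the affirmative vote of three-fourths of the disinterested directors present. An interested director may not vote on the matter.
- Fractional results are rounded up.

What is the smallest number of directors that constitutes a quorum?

7

A majority of 12 is 7.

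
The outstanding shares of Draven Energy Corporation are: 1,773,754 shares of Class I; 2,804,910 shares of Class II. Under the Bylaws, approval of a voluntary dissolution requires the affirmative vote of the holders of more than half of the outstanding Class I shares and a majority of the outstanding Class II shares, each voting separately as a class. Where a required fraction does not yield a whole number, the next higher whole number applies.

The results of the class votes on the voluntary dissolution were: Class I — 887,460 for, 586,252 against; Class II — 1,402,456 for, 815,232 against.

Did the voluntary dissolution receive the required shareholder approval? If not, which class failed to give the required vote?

Class I: a majority of 1773754 is 886878; 886,878 required, 887,460 in favor — approved.
Class II: a majority of 2804910 is 1402456; 1,402,456 required, 1,402,456 in favor — approved.

Approved — every class gave the required vote.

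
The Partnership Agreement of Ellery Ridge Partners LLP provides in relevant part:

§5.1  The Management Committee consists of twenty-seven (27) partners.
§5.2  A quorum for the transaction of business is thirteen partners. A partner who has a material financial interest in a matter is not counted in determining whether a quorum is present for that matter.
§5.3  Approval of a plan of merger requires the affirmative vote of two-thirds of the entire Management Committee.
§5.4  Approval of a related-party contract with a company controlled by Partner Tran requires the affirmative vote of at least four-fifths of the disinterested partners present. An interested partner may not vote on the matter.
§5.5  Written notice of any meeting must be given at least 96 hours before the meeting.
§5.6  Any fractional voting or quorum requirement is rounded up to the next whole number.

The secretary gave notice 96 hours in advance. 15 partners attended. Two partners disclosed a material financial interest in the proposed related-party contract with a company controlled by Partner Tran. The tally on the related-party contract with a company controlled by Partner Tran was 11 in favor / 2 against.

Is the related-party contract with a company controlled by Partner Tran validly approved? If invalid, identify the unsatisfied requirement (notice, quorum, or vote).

Notice: 96 hours given; 96 required (96 ≥ 96). Satisfied.
Quorum: 15 present, but the 2 interested partners do not count, leaving 13. Quorum is 13. Satisfied.
Vote: the related-party contract with a company controlled by Partner Tran requires four-fifths of the disinterested partners present (15 − 2 = 13). 4/5 of 13 = 10.40, rounded up to 11, so 11 affirmative votes are needed; 11 voted in favor. Satisfied.

Valid — all requirements satisfied.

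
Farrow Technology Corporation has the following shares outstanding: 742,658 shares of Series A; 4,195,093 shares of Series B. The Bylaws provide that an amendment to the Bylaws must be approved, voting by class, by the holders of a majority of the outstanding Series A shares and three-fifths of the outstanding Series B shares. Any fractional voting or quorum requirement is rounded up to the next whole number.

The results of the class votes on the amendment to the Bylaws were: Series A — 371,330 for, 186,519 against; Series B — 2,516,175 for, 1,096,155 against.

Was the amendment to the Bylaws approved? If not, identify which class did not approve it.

Series A: a majority of 742658 is 371330; 371,330 required, 371,330 in favor — approved.
Series B: 3/5 of 4195093 = 2517055.80, rounded up to 2517056; 2,517,056 required, 2,516,175 in favor — not approved.

Not approved — the Series B shares did not give the required vote.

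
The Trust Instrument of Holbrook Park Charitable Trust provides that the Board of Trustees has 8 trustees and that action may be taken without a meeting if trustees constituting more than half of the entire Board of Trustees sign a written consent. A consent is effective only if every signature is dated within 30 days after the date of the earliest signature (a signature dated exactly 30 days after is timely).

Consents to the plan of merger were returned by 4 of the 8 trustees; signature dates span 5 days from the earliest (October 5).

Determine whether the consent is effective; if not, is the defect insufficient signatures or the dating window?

Not effective — insufficient signatures.

Signatures required: more than half of 8 — a majority of 8 is 5, so 5 needed; 4 signed. Insufficient.
Dating window: the latest signature is 5 days after the earliest; the limit is 30 days. Within the window.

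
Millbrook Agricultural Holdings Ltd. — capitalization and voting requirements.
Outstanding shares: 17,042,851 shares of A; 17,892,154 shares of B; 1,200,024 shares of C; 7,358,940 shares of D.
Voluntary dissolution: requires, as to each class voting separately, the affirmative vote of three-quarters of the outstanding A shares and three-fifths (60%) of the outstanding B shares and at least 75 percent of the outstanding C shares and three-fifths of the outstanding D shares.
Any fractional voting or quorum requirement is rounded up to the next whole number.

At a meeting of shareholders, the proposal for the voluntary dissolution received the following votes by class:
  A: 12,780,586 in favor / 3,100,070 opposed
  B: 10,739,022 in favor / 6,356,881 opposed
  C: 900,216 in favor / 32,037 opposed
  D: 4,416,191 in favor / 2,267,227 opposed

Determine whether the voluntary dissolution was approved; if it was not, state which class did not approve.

Not approved — the A shares did not give the required vote.

A: 3/4 of 17042851 = 12782138.25, rounded up to 12782139; 12,782,139 required, 12,780,586 in favor — not approved.
B: 3/5 of 17892154 = 10735292.40, rounded up to 10735293; 10,735,293 required, 10,739,022 in favor — approved.
C: 3/4 of 1200024 = 900018; 900,018 required, 900,216 in favor — approved.
D: 3/5 of 7358940 = 4415364; 4,415,364 required, 4,416,191 in favor — approved.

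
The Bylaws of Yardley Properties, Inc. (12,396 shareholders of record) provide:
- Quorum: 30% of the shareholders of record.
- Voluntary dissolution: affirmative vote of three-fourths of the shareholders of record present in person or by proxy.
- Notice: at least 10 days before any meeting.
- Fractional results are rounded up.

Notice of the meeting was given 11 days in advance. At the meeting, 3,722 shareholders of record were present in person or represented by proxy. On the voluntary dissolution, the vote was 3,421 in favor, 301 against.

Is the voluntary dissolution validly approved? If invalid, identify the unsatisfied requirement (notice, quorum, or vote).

Valid — all requirements satisfied.

Notice: 11 days given; 10 required. Satisfied.
Quorum: 30% of 12,396 = 3,718.80, rounded up to 3,719; 3,722 present. Satisfied.
Vote: requires three-fourths of those present (3,722); 3/4 of 3722 = 2791.50, rounded up to 2792, so 2,792 needed; 3,421 in favor. Satisfied.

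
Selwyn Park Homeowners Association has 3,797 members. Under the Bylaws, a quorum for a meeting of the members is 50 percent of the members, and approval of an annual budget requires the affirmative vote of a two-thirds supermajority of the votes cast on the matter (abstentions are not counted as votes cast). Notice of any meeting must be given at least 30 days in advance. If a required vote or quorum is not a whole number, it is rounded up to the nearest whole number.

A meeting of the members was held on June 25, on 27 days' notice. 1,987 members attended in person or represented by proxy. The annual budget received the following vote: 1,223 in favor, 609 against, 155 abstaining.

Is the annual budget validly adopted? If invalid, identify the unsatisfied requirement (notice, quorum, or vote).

Invalid — notice requirement not satisfied.

Notice: 27 days given; 30 required. Not satisfied.
Quorum: 50% of 3,797 = 1,898.50, rounded up to 1,899; 1,987 present. Satisfied.
Vote: requires two-thirds of the votes cast (1,987 − 155 abstaining = 1,832); 2/3 of 1832 = 1221.33, rounded up to 1222, so 1,222 needed; 1,223 in favor. Satisfied.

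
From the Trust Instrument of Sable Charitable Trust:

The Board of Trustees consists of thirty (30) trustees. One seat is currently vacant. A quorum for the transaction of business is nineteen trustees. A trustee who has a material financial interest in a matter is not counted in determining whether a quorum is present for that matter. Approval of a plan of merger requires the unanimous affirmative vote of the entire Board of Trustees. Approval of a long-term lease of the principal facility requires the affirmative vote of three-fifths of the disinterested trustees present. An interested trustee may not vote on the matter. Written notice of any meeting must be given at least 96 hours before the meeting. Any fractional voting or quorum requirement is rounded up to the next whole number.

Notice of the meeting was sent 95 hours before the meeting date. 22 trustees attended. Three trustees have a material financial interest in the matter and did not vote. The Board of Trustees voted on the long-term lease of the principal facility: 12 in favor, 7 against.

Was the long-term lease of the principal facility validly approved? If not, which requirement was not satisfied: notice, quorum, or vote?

Invalid — notice requirement not satisfied.

Notice: 95 hours given; 96 required (95 < 96). Not satisfied.
Quorum: 22 present, but the 3 interested trustees do not count, leaving 19. Quorum is 19. Satisfied.
Vote: the long-term lease of the principal facility requires three-fifths of the disinterested trustees present (22 − 3 = 19). 3/5 of 19 = 11.40, rounded up to 12, so 12 affirmative votes are needed; 12 voted in favor. Satisfied.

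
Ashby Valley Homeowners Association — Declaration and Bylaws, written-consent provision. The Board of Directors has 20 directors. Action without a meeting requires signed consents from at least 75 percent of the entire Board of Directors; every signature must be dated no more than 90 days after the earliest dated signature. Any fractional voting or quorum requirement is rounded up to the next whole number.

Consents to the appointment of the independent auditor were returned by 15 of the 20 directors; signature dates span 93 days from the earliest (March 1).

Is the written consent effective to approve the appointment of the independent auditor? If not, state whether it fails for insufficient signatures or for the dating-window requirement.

Signatures required: at least 75 percent of 20 — 3/4 of 20 = 15, so 15 needed; 15 signed. Sufficient.
Dating window: the latest signature is 93 days after the earliest; the limit is 90 days. Outside the window.

Not effective — dating-window requirement not satisfied.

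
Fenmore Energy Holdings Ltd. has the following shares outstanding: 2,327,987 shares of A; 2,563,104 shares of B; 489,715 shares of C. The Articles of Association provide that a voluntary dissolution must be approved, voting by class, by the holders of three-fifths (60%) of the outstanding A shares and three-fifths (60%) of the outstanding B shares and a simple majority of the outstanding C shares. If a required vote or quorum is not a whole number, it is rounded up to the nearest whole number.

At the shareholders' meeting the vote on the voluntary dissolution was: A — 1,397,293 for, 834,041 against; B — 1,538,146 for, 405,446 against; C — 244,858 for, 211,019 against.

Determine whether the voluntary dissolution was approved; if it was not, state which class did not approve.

A: 3/5 of 2327987 = 1396792.20, rounded up to 1396793; 1,396,793 required, 1,397,293 in favor — approved.
B: 3/5 of 2563104 = 1537862.40, rounded up to 1537863; 1,537,863 required, 1,538,146 in favor — approved.
C: a majority of 489715 is 244858; 244,858 required, 244,858 in favor — approved.

Approved — every class gave the required vote.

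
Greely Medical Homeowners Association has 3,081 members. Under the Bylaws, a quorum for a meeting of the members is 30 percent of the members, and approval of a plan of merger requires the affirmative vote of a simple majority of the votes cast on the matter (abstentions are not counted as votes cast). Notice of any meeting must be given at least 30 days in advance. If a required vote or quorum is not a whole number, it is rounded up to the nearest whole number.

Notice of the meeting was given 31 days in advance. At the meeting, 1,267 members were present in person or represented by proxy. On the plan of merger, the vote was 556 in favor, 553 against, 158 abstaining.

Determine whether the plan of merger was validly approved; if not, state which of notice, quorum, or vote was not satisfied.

Notice: 31 days given; 30 required. Satisfied.
Quorum: 30% of 3,081 = 924.30, rounded up to 925; 1,267 present. Satisfied.
Vote: requires a majority of the votes cast (1,267 − 158 abstaining = 1,109); a majority of 1109 is 555, so 555 needed; 556 in favor. Satisfied.

Valid — all requirements satisfied.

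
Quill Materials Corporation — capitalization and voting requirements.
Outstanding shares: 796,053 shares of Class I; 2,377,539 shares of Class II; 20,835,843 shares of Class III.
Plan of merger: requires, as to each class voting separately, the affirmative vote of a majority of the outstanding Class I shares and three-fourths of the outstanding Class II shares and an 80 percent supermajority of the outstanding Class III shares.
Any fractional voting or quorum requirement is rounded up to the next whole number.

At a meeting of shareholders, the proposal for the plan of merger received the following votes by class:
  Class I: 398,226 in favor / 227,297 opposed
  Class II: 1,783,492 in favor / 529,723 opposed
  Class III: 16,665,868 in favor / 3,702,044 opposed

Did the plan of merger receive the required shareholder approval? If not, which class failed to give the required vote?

Class I: a majority of 796053 is 398027; 398,027 required, 398,226 in favor — approved.
Class II: 3/4 of 2377539 = 1783154.25, rounded up to 1783155; 1,783,155 required, 1,783,492 in favor — approved.
Class III: 4/5 of 20835843 = 16668674.40, rounded up to 16668675; 16,668,675 required, 16,665,868 in favor — not approved.

Not approved — the Class III shares did not give the required vote.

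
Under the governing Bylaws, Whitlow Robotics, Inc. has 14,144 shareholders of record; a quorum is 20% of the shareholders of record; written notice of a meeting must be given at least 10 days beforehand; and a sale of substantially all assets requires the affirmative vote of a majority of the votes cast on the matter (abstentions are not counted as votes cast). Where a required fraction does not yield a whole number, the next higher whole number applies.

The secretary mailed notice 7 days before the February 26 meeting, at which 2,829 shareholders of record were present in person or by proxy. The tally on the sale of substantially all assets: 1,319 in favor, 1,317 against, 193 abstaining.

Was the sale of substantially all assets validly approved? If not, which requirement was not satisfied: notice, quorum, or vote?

Notice: 7 days given; 10 required. Not satisfied.
Quorum: 20% of 14,144 = 2,828.80, rounded up to 2,829; 2,829 present. Satisfied.
Vote: requires a majority of the votes cast (2,829 − 193 abstaining = 2,636); a majority of 2636 is 1319, so 1,319 needed; 1,319 in favor. Satisfied.

Invalid — notice requirement not satisfied.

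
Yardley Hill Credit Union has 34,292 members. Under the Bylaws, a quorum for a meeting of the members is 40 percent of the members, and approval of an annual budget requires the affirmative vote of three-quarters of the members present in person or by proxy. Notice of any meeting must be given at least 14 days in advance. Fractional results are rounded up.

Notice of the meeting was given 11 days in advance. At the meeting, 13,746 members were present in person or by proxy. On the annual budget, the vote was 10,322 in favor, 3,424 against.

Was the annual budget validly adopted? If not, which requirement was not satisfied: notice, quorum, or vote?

Invalid — notice requirement not satisfied.

Notice: 11 days given; 14 required. Not satisfied.
Quorum: 40% of 34,292 = 13,716.80, rounded up to 13,717; 13,746 present. Satisfied.
Vote: requires three-fourths of those present (13,746); 3/4 of 13746 = 10309.50, rounded up to 10310, so 10,310 needed; 10,322 in favor. Satisfied.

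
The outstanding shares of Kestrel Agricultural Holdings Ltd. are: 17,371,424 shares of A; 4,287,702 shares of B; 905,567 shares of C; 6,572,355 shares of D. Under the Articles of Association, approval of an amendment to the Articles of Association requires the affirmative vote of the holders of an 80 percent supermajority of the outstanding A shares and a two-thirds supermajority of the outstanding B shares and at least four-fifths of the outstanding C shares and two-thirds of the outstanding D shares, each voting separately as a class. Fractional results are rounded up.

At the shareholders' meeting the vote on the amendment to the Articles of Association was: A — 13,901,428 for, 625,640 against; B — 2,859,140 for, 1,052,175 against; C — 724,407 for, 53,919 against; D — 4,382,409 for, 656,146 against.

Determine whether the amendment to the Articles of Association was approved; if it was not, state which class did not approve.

Not approved — the C shares did not give the required vote.

A: 4/5 of 17371424 = 13897139.20, rounded up to 13897140; 13,897,140 required, 13,901,428 in favor — approved.
B: 2/3 of 4287702 = 2858468; 2,858,468 required, 2,859,140 in favor — approved.
C: 4/5 of 905567 = 724453.60, rounded up to 724454; 724,454 required, 724,407 in favor — not approved.
D: 2/3 of 6572355 = 4381570; 4,381,570 required, 4,382,409 in favor — approved.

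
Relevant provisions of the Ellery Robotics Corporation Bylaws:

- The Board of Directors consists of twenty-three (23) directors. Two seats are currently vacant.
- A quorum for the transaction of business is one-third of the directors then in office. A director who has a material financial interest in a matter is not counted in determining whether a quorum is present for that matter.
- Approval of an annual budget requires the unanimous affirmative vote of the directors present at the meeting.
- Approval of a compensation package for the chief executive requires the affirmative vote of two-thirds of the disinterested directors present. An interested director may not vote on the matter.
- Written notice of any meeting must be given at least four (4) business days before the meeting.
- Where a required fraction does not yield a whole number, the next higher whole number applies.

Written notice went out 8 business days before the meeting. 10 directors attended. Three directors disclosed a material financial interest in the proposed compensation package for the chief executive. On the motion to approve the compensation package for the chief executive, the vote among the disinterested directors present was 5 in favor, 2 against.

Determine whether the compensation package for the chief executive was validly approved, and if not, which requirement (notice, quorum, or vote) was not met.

Valid — all requirements satisfied.

Notice: 8 business days given; 4 required (8 ≥ 4). Satisfied.
Quorum: 10 present, but the 3 interested directors do not count, leaving 7. Quorum is 7. Satisfied.
Vote: the compensation package for the chief executive requires two-thirds of the disinterested directors present (10 − 3 = 7). 2/3 of 7 = 4.67, rounded up to 5, so 5 affirmative votes are needed; 5 voted in favor. Satisfied.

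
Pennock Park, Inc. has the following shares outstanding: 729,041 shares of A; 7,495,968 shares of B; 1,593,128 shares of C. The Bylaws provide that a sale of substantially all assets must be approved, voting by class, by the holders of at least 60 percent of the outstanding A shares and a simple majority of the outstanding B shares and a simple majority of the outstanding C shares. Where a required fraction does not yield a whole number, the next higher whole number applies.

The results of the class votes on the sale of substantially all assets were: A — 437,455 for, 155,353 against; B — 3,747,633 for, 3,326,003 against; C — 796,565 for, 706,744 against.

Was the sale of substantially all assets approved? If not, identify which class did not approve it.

Not approved — the B shares did not give the required vote.

A: 3/5 of 729041 = 437424.60, rounded up to 437425; 437,425 required, 437,455 in favor — approved.
B: a majority of 7495968 is 3747985; 3,747,985 required, 3,747,633 in favor — not approved.
C: a majority of 1593128 is 796565; 796,565 required, 796,565 in favor — approved.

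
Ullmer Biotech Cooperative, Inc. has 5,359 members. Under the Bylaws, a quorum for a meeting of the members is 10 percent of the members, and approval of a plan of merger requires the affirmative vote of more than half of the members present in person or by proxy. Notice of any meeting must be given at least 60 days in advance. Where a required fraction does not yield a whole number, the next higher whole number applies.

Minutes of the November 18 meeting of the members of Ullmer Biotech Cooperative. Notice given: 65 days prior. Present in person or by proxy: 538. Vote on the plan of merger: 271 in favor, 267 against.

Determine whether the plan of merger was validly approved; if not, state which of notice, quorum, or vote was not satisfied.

Valid — all requirements satisfied.

Notice: 65 days given; 60 required. Satisfied.
Quorum: 10% of 5,359 = 535.90, rounded up to 536; 538 present. Satisfied.
Vote: requires a majority of those present (538); a majority of 538 is 270, so 270 needed; 271 in favor. Satisfied.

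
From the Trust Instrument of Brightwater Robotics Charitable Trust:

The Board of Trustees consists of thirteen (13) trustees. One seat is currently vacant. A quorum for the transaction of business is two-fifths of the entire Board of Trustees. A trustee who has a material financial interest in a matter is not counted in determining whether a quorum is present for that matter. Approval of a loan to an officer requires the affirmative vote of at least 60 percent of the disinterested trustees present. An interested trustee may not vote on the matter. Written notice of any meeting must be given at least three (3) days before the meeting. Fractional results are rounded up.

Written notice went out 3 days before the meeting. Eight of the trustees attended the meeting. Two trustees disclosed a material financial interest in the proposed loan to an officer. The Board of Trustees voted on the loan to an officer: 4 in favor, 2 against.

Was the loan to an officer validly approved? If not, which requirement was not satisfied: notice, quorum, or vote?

Notice: 3 days given; 3 required (3 ≥ 3). Satisfied.
Quorum: 8 present, but the 2 interested trustees do not count, leaving 6. Quorum is 6. Satisfied.
Vote: the loan to an officer requires three-fifths of the disinterested trustees present (8 − 2 = 6). 3/5 of 6 = 3.60, rounded up to 4, so 4 affirmative votes are needed; 4 voted in favor. Satisfied.

Valid — all requirements satisfied.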